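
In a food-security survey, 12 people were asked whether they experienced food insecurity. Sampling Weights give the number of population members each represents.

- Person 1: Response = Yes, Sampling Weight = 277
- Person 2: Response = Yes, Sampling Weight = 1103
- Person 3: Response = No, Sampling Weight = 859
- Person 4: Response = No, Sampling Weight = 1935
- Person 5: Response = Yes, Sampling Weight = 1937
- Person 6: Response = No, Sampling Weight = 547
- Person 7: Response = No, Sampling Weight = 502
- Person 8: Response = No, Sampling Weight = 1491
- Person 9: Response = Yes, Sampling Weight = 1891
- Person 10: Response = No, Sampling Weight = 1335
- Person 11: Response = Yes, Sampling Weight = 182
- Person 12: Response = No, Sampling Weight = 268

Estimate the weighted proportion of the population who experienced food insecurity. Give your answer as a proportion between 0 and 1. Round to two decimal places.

0.44

Sum of weights for 'Yes' = 277 + 1103 + 1937 + 1891 + 182 = 5390
Total weight = 277 + 1103 + 859 + 1935 + 1937 + 547 + 502 + 1491 + 1891 + 1335 + 182 + 268 = 12327
Weighted proportion = 5390 / 12327 = 0.43725156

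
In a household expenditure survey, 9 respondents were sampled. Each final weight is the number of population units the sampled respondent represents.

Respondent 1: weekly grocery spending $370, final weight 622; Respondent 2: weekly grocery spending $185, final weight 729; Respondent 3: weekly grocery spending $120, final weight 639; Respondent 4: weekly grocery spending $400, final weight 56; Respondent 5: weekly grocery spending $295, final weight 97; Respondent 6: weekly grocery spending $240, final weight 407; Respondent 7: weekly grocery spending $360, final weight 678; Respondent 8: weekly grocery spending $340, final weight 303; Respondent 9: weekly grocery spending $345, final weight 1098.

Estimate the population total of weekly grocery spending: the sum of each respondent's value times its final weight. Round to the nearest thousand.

1316000

Weighted total = 1316290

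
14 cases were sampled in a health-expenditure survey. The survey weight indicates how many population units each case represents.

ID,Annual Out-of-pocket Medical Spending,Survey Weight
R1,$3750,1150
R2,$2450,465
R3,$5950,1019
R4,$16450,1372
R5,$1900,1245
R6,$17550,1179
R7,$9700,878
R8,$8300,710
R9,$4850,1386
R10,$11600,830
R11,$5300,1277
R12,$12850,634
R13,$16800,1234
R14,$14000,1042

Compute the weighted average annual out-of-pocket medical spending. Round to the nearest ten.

Weighted sum = 138135050
Sum of weights = 14421
Weighted mean = 138135050 / 14421 = 9578.7428

9580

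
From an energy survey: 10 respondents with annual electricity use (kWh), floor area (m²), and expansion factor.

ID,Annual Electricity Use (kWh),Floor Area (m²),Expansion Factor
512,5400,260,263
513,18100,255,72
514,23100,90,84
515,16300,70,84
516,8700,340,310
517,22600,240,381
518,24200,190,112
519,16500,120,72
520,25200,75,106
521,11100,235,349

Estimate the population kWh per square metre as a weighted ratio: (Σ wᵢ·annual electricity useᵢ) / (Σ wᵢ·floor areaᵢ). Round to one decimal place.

66.6

Σ wᵢ·y = 5400×263 + 18100×72 + 23100×84 + 16300×84 + 8700×310 + 22600×381 + 24200×112 + 16500×72 + 25200×106 + 11100×349
  = 1420200 + 1303200 + 1940400 + 1369200 + 2697000 + 8610600 + 2710400 + 1188000 + 2671200 + 3873900 = 27784100
Σ wᵢ·x = 260×263 + 255×72 + 90×84 + 70×84 + 340×310 + 240×381 + 190×112 + 120×72 + 75×106 + 235×349
  = 68380 + 18360 + 7560 + 5880 + 105400 + 91440 + 21280 + 8640 + 7950 + 82015 = 416905
Ratio = 27784100 / 416905 = 66.64372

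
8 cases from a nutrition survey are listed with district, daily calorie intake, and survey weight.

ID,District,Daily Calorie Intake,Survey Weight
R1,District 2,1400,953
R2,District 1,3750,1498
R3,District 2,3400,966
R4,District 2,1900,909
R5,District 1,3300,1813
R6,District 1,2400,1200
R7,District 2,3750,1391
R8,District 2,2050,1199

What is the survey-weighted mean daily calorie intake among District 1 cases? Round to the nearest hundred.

District 1 rows: R2, R5, R6
Weighted sum = 3750×1498 + 3300×1813 + 2400×1200
  = 14480400
Sum of weights = 1498 + 1813 + 1200 = 4511
Weighted mean = 14480400 / 4511 = 3210.02

3200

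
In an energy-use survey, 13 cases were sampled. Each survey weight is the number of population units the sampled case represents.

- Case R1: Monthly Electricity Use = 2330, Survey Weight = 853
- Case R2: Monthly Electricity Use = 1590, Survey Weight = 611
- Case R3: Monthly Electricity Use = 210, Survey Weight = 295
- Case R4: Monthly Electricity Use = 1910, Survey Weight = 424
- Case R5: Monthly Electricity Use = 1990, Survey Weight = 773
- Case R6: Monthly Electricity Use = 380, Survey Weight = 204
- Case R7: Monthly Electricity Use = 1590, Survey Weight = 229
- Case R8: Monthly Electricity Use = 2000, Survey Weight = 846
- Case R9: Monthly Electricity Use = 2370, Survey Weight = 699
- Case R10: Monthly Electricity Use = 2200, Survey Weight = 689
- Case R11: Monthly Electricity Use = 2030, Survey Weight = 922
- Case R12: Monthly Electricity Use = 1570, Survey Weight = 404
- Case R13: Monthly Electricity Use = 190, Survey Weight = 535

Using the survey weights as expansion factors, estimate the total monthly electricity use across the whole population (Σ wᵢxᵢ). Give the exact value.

Weighted total = 13282690

13282690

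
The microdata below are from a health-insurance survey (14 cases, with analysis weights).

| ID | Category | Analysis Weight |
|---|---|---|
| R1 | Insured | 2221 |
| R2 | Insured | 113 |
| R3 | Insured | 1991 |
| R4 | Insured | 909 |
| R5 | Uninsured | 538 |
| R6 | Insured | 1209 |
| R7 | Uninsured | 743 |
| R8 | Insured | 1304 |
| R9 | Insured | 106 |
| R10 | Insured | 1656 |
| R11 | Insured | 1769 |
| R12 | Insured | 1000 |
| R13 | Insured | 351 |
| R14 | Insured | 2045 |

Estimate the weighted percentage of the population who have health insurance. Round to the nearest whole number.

Sum of weights for 'Insured' = 2221 + 113 + 1991 + 909 + 1209 + 1304 + 106 + 1656 + 1769 + 1000 + 351 + 2045 = 14674
Total weight = 15955
Weighted proportion = 14674 / 15955 = 0.91971169 → 91.971169%

92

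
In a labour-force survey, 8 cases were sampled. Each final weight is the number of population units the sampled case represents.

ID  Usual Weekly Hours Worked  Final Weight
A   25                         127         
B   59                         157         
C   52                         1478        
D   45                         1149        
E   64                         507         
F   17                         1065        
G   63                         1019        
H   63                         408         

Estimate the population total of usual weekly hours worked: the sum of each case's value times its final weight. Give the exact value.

281453

Weighted total = 281453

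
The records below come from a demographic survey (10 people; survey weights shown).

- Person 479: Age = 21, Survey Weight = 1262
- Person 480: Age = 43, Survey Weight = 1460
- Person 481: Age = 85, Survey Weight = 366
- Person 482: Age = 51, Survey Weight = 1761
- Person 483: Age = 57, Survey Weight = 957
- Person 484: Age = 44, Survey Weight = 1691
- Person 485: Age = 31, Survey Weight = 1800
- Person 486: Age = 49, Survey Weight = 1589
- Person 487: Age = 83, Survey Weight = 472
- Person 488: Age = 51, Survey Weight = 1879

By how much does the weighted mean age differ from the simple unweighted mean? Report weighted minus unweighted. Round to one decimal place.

Unweighted sum = 515
Unweighted mean = 515 / 10 = 51.5
Weighted sum = 21×1262 + 43×1460 + 85×366 + 51×1761 + 57×957 + 44×1691 + 31×1800 + 49×1589 + 83×472 + 51×1879
  = 607822
Sum of weights = 1262 + 1460 + 366 + 1761 + 957 + 1691 + 1800 + 1589 + 472 + 1879 = 13237
Weighted mean = 607822 / 13237 = 45.918411
Difference (weighted minus unweighted) = -5.5815895

-5.6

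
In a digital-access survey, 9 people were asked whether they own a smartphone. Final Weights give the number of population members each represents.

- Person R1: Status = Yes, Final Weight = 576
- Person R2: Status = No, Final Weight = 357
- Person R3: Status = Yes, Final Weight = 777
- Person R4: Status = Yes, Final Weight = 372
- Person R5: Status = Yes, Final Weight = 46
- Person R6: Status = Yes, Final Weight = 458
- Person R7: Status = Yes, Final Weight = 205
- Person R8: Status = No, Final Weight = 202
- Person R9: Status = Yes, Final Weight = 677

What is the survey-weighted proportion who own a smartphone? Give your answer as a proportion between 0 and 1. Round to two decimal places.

Sum of weights for 'Yes' = 576 + 777 + 372 + 46 + 458 + 205 + 677 = 3111
Total weight = 576 + 357 + 777 + 372 + 46 + 458 + 205 + 202 + 677 = 3670
Weighted proportion = 3111 / 3670 = 0.84768392

0.85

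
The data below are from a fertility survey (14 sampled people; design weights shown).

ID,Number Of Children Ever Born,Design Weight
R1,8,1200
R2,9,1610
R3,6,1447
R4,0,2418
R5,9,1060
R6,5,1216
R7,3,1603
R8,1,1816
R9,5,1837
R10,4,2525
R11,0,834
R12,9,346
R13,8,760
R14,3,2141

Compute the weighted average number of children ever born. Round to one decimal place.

Weighted sum = 89919
Sum of weights = 20813
Weighted mean = 89919 / 20813 = 4.3203286

4.3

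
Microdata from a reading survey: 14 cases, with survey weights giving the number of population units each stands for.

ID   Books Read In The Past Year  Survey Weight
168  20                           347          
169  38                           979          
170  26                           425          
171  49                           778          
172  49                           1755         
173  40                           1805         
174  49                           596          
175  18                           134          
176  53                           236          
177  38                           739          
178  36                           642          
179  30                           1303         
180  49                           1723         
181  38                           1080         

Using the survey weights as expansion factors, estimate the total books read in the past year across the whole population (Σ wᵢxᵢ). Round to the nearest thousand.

Weighted total = 511384

511000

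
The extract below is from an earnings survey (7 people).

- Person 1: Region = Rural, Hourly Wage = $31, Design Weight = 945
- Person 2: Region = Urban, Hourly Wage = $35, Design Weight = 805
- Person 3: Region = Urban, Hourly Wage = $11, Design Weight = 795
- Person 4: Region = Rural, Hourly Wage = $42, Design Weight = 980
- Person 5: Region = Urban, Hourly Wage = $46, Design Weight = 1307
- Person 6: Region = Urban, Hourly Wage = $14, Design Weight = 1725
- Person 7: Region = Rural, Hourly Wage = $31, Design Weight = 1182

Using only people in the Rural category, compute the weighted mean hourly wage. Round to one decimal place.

Rural rows: 1, 4, 7
Weighted sum = 31×945 + 42×980 + 31×1182
  = 107097
Sum of weights = 945 + 980 + 1182 = 3107
Weighted mean = 107097 / 3107 = 34.469585

34.5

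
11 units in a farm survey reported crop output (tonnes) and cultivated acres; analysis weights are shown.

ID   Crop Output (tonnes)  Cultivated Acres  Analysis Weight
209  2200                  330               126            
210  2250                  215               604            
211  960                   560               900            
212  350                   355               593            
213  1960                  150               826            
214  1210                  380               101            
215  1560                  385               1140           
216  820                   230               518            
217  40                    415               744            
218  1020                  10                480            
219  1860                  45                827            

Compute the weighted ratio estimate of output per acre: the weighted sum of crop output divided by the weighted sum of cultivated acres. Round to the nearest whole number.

4

Σ wᵢ·y = 2200×126 + 2250×604 + 960×900 + 350×593 + 1960×826 + 1210×101 + 1560×1140 + 820×518 + 40×744 + 1020×480 + 1860×827
  = 8709660
Σ wᵢ·x = 330×126 + 215×604 + 560×900 + 355×593 + 150×826 + 380×101 + 385×1140 + 230×518 + 415×744 + 10×480 + 45×827
  = 41580 + 129860 + 504000 + 210515 + 123900 + 38380 + 438900 + 119140 + 308760 + 4800 + 37215 = 1957050
Ratio = 8709660 / 1957050 = 4.4504024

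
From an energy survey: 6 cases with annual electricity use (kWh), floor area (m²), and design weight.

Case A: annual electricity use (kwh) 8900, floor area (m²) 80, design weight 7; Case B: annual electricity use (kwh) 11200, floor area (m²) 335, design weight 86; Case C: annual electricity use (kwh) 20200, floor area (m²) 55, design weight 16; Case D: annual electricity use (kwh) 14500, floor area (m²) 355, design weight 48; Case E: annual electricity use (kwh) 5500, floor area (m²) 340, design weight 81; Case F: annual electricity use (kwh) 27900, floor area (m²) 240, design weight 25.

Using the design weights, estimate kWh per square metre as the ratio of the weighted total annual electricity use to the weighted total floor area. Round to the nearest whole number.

Σ wᵢ·y = 8900×7 + 11200×86 + 20200×16 + 14500×48 + 5500×81 + 27900×25
  = 62300 + 963200 + 323200 + 696000 + 445500 + 697500 = 3187700
Σ wᵢ·x = 80×7 + 335×86 + 55×16 + 355×48 + 340×81 + 240×25
  = 560 + 28810 + 880 + 17040 + 27540 + 6000 = 80830
Ratio = 3187700 / 80830 = 39.43709

39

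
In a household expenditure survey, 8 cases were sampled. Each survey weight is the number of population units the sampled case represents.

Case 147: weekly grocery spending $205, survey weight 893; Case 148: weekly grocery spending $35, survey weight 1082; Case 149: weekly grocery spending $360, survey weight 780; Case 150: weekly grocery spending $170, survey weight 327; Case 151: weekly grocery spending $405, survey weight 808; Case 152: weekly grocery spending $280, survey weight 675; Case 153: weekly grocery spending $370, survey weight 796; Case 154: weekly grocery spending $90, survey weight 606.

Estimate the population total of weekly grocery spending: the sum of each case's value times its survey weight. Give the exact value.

Weighted total = 1422625

1422625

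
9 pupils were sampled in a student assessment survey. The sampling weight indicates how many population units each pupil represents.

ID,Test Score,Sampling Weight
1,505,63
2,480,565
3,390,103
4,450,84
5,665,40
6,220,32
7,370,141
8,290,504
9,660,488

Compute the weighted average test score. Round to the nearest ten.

460

Weighted sum = 935035
Sum of weights = 2020
Weighted mean = 935035 / 2020 = 462.88861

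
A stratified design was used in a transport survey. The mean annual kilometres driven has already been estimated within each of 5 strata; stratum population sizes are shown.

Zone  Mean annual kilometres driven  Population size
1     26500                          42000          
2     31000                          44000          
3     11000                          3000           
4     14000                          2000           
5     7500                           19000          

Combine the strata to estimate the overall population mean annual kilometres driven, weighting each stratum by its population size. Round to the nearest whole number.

Σ Nₕ·x̄ₕ = 26500×42000 + 31000×44000 + 11000×3000 + 14000×2000 + 7500×19000
  = 1113000000 + 1364000000 + 33000000 + 28000000 + 142500000 = 2680500000
Σ Nₕ = 42000 + 44000 + 3000 + 2000 + 19000 = 110000
Overall mean = 2680500000 / 110000 = 24368.182

24368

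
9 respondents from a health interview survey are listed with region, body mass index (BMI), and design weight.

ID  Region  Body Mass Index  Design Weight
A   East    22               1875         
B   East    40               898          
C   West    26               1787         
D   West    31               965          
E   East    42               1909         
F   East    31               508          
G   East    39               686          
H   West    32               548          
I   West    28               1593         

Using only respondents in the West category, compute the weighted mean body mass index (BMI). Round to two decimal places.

28.31

West rows: C, D, H, I
Weighted sum = 26×1787 + 31×965 + 32×548 + 28×1593
  = 138517
Sum of weights = 1787 + 965 + 548 + 1593 = 4893
Weighted mean = 138517 / 4893 = 28.309217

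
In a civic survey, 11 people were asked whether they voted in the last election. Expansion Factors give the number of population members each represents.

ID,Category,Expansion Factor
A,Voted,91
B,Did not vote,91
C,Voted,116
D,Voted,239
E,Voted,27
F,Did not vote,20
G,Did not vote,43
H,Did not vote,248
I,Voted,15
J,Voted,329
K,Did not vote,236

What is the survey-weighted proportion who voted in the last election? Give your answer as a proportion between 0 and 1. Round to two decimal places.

Sum of weights for 'Voted' = 91 + 116 + 239 + 27 + 15 + 329 = 817
Total weight = 1455
Weighted proportion = 817 / 1455 = 0.56151203

0.56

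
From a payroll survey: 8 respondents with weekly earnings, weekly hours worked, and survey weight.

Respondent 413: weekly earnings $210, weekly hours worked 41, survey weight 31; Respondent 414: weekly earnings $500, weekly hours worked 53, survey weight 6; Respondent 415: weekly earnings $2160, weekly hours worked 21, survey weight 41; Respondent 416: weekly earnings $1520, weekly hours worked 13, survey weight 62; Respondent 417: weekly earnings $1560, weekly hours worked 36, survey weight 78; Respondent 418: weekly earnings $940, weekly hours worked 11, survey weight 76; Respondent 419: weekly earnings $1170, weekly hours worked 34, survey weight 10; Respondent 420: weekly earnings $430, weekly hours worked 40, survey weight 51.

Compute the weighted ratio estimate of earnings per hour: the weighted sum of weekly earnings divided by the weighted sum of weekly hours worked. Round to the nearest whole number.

Σ wᵢ·y = 210×31 + 500×6 + 2160×41 + 1520×62 + 1560×78 + 940×76 + 1170×10 + 430×51
  = 6510 + 3000 + 88560 + 94240 + 121680 + 71440 + 11700 + 21930 = 419060
Σ wᵢ·x = 41×31 + 53×6 + 21×41 + 13×62 + 36×78 + 11×76 + 34×10 + 40×51
  = 1271 + 318 + 861 + 806 + 2808 + 836 + 340 + 2040 = 9280
Ratio = 419060 / 9280 = 45.157328

45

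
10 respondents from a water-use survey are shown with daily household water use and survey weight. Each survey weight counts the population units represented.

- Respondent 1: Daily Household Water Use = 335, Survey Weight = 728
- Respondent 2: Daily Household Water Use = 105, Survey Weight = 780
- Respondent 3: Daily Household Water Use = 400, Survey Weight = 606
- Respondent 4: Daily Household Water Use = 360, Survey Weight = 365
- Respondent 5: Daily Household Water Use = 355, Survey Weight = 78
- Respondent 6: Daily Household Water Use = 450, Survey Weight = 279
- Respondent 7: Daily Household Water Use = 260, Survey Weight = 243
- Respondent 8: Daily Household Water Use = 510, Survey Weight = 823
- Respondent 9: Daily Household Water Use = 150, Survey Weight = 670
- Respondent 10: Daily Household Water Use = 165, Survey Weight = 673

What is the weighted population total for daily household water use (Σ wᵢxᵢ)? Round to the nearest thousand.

Weighted total = 1547275

1547000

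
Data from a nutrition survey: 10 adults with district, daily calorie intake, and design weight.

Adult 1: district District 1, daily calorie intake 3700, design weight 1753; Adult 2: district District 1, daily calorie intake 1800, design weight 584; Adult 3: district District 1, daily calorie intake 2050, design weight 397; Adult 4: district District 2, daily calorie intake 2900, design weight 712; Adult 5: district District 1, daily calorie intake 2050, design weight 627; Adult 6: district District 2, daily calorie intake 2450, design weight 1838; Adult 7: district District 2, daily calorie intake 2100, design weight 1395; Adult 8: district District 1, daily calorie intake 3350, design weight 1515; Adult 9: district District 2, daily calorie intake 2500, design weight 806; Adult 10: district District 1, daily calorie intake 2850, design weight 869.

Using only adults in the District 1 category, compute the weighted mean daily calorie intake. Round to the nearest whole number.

District 1 rows: 1, 2, 3, 5, 8, 10
Weighted sum = 3700×1753 + 1800×584 + 2050×397 + 2050×627 + 3350×1515 + 2850×869
  = 6486100 + 1051200 + 813850 + 1285350 + 5075250 + 2476650 = 17188400
Sum of weights = 1753 + 584 + 397 + 627 + 1515 + 869 = 5745
Weighted mean = 17188400 / 5745 = 2991.8886

2992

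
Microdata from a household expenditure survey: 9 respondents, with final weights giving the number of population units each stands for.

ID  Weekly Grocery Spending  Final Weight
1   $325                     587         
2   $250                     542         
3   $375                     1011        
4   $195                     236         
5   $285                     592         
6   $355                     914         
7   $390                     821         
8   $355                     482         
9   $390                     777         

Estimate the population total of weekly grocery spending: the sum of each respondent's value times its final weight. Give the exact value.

2038940

Weighted total = 325×587 + 250×542 + 375×1011 + 195×236 + 285×592 + 355×914 + 390×821 + 355×482 + 390×777
  = 190775 + 135500 + 379125 + 46020 + 168720 + 324470 + 320190 + 171110 + 303030 = 2038940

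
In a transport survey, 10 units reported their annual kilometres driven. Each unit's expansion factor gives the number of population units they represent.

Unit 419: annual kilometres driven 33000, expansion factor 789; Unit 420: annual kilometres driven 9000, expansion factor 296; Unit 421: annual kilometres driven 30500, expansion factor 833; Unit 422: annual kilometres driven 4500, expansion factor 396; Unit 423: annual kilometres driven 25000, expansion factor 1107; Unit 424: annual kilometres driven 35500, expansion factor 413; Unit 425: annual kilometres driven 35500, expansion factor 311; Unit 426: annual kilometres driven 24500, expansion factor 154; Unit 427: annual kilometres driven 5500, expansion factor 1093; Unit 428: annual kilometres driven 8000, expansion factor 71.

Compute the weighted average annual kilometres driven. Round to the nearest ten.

21900

Weighted sum = 33000×789 + 9000×296 + 30500×833 + 4500×396 + 25000×1107 + 35500×413 + 35500×311 + 24500×154 + 5500×1093 + 8000×71
  = 119619000
Sum of weights = 5463
Weighted mean = 119619000 / 5463 = 21896.211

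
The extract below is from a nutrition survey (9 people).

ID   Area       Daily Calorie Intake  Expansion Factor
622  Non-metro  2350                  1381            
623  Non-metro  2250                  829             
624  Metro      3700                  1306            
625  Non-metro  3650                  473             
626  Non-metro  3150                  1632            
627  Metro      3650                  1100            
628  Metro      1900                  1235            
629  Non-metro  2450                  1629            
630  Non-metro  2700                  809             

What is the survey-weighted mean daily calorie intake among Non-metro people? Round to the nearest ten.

2690

Non-metro rows: 622, 623, 625, 626, 629, 630
Weighted sum = 2350×1381 + 2250×829 + 3650×473 + 3150×1632 + 2450×1629 + 2700×809
  = 3245350 + 1865250 + 1726450 + 5140800 + 3991050 + 2184300 = 18153200
Sum of weights = 6753
Weighted mean = 18153200 / 6753 = 2688.1682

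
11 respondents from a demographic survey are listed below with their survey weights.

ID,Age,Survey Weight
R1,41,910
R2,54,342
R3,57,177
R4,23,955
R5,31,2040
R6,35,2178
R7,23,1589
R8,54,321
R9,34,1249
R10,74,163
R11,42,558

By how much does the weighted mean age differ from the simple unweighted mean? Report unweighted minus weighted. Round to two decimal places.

Unweighted sum = 41 + 54 + 57 + 23 + 31 + 35 + 23 + 54 + 34 + 74 + 42 = 468
Unweighted mean = 468 / 11 = 42.545455
Weighted sum = 41×910 + 54×342 + 57×177 + 23×955 + 31×2040 + 35×2178 + 23×1589 + 54×321 + 34×1249 + 74×163 + 42×558
  = 359147
Sum of weights = 910 + 342 + 177 + 955 + 2040 + 2178 + 1589 + 321 + 1249 + 163 + 558 = 10482
Weighted mean = 359147 / 10482 = 34.263213
Difference (unweighted minus weighted) = 8.2822414

8.28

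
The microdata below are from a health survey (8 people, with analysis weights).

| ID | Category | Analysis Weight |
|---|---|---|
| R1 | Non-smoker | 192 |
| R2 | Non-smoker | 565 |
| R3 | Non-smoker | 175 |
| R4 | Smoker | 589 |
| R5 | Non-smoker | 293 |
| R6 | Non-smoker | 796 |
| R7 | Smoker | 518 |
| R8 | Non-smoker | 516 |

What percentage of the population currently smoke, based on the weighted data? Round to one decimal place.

30.4

Sum of weights for 'Smoker' = 589 + 518 = 1107
Total weight = 192 + 565 + 175 + 589 + 293 + 796 + 518 + 516 = 3644
Weighted proportion = 1107 / 3644 = 0.30378705 → 30.378705%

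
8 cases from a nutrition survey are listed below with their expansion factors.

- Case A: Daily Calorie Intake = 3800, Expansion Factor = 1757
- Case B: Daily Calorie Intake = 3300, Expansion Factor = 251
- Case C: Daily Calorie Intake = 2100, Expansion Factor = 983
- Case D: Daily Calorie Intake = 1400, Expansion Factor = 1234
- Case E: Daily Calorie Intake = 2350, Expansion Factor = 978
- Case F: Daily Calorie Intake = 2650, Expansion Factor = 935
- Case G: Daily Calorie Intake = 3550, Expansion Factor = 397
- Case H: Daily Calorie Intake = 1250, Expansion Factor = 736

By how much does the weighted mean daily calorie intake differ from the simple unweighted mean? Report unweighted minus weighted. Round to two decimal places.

19.10

Unweighted sum = 3800 + 3300 + 2100 + 1400 + 2350 + 2650 + 3550 + 1250 = 20400
Unweighted mean = 20400 / 8 = 2550
Weighted sum = 3800×1757 + 3300×251 + 2100×983 + 1400×1234 + 2350×978 + 2650×935 + 3550×397 + 1250×736
  = 18402200
Sum of weights = 7271
Weighted mean = 18402200 / 7271 = 2530.9036
Difference (unweighted minus weighted) = 19.09641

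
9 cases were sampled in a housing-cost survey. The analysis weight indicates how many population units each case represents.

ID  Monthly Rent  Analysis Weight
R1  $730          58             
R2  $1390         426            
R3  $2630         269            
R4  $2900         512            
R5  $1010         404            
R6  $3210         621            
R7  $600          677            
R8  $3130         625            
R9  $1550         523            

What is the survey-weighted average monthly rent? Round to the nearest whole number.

Weighted sum = 730×58 + 1390×426 + 2630×269 + 2900×512 + 1010×404 + 3210×621 + 600×677 + 3130×625 + 1550×523
  = 8401300
Sum of weights = 58 + 426 + 269 + 512 + 404 + 621 + 677 + 625 + 523 = 4115
Weighted mean = 8401300 / 4115 = 2041.6282

2042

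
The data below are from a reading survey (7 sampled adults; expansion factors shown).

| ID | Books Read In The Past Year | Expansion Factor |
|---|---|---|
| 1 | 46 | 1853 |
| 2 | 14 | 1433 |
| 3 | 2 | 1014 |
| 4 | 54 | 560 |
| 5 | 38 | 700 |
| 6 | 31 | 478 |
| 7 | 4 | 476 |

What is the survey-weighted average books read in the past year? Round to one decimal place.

27.8

Weighted sum = 46×1853 + 14×1433 + 2×1014 + 54×560 + 38×700 + 31×478 + 4×476
  = 85238 + 20062 + 2028 + 30240 + 26600 + 14818 + 1904 = 180890
Sum of weights = 1853 + 1433 + 1014 + 560 + 700 + 478 + 476 = 6514
Weighted mean = 180890 / 6514 = 27.76942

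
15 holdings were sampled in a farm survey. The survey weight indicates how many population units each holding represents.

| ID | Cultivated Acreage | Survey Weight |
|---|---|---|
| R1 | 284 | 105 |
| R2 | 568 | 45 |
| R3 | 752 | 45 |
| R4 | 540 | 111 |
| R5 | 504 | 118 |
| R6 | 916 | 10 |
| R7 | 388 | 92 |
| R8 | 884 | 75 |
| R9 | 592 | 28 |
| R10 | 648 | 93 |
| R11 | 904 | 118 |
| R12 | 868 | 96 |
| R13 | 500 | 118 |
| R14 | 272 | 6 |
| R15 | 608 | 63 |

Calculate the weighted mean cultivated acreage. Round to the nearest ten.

610

Weighted sum = 685564
Sum of weights = 1123
Weighted mean = 685564 / 1123 = 610.47551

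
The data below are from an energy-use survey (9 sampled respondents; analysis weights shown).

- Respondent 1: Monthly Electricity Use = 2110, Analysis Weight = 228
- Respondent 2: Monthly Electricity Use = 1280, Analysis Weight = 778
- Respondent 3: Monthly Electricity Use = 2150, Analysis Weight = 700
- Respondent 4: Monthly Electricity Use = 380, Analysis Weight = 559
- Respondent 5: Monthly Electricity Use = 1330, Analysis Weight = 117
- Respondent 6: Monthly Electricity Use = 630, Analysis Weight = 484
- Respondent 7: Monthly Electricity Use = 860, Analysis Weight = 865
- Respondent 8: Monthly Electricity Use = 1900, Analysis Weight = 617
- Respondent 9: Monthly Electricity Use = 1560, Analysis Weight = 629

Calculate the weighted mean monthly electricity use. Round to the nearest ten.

1320

Weighted sum = 2110×228 + 1280×778 + 2150×700 + 380×559 + 1330×117 + 630×484 + 860×865 + 1900×617 + 1560×629
  = 481080 + 995840 + 1505000 + 212420 + 155610 + 304920 + 743900 + 1172300 + 981240 = 6552310
Sum of weights = 228 + 778 + 700 + 559 + 117 + 484 + 865 + 617 + 629 = 4977
Weighted mean = 6552310 / 4977 = 1316.518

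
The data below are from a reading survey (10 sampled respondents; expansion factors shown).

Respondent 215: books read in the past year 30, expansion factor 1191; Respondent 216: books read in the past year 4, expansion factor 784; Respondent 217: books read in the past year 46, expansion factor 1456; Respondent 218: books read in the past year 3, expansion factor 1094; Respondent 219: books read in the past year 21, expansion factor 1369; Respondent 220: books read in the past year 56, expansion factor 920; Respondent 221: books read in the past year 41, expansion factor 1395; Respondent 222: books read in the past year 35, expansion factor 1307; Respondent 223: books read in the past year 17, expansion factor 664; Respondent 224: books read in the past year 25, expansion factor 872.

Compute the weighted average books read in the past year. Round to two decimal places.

29.44

Weighted sum = 30×1191 + 4×784 + 46×1456 + 3×1094 + 21×1369 + 56×920 + 41×1395 + 35×1307 + 17×664 + 25×872
  = 35730 + 3136 + 66976 + 3282 + 28749 + 51520 + 57195 + 45745 + 11288 + 21800 = 325421
Sum of weights = 1191 + 784 + 1456 + 1094 + 1369 + 920 + 1395 + 1307 + 664 + 872 = 11052
Weighted mean = 325421 / 11052 = 29.444535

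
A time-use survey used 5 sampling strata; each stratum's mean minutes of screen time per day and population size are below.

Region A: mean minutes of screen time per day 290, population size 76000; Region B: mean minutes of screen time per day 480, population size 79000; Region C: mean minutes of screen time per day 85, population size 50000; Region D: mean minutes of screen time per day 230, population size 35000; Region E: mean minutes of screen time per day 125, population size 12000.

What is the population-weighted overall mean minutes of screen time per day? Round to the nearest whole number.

293

Σ Nₕ·x̄ₕ = 290×76000 + 480×79000 + 85×50000 + 230×35000 + 125×12000
  = 22040000 + 37920000 + 4250000 + 8050000 + 1500000 = 73760000
Σ Nₕ = 76000 + 79000 + 50000 + 35000 + 12000 = 252000
Overall mean = 73760000 / 252000 = 292.69841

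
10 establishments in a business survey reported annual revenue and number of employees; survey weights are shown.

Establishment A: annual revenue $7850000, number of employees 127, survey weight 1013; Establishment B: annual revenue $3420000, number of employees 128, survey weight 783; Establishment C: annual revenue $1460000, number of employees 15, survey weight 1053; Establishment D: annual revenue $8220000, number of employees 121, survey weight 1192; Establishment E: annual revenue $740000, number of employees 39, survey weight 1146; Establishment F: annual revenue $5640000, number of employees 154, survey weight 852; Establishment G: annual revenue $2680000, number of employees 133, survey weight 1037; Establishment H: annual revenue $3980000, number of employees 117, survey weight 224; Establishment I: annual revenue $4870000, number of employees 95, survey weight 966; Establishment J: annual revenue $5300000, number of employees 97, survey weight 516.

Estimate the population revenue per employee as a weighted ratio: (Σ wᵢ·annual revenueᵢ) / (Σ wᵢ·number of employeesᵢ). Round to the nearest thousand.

44000

Σ wᵢ·y = 7850000×1013 + 3420000×783 + 1460000×1053 + 8220000×1192 + 740000×1146 + 5640000×852 + 2680000×1037 + 3980000×224 + 4870000×966 + 5300000×516
  = 7952050000 + 2677860000 + 1537380000 + 9798240000 + 848040000 + 4805280000 + 2779160000 + 891520000 + 4704420000 + 2734800000 = 38728750000
Σ wᵢ·x = 127×1013 + 128×783 + 15×1053 + 121×1192 + 39×1146 + 154×852 + 133×1037 + 117×224 + 95×966 + 97×516
  = 128651 + 100224 + 15795 + 144232 + 44694 + 131208 + 137921 + 26208 + 91770 + 50052 = 870755
Ratio = 38728750000 / 870755 = 44477.207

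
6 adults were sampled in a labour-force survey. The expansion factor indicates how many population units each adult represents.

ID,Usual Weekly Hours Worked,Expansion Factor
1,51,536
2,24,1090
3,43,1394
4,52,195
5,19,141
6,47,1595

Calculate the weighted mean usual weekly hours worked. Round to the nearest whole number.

41

Weighted sum = 201222
Sum of weights = 4951
Weighted mean = 201222 / 4951 = 40.642698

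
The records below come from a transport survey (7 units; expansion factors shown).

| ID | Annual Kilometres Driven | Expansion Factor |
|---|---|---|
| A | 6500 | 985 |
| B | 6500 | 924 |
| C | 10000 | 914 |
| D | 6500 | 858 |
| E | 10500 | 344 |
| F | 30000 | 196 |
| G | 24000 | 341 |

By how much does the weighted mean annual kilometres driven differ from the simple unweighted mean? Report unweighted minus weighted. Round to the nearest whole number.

3608

Unweighted sum = 6500 + 6500 + 10000 + 6500 + 10500 + 30000 + 24000 = 94000
Unweighted mean = 94000 / 7 = 13428.571
Weighted sum = 6500×985 + 6500×924 + 10000×914 + 6500×858 + 10500×344 + 30000×196 + 24000×341
  = 6402500 + 6006000 + 9140000 + 5577000 + 3612000 + 5880000 + 8184000 = 44801500
Sum of weights = 985 + 924 + 914 + 858 + 344 + 196 + 341 = 4562
Weighted mean = 44801500 / 4562 = 9820.5831
Difference (unweighted minus weighted) = 3607.9884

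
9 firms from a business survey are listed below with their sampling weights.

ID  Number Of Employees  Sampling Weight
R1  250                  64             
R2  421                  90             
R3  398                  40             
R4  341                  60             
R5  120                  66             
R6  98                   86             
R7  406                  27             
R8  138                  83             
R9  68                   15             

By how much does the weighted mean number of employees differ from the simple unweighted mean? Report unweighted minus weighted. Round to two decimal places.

3.97

Unweighted sum = 250 + 421 + 398 + 341 + 120 + 98 + 406 + 138 + 68 = 2240
Unweighted mean = 2240 / 9 = 248.88889
Weighted sum = 250×64 + 421×90 + 398×40 + 341×60 + 120×66 + 98×86 + 406×27 + 138×83 + 68×15
  = 16000 + 37890 + 15920 + 20460 + 7920 + 8428 + 10962 + 11454 + 1020 = 130054
Sum of weights = 64 + 90 + 40 + 60 + 66 + 86 + 27 + 83 + 15 = 531
Weighted mean = 130054 / 531 = 244.92279
Difference (unweighted minus weighted) = 3.9661017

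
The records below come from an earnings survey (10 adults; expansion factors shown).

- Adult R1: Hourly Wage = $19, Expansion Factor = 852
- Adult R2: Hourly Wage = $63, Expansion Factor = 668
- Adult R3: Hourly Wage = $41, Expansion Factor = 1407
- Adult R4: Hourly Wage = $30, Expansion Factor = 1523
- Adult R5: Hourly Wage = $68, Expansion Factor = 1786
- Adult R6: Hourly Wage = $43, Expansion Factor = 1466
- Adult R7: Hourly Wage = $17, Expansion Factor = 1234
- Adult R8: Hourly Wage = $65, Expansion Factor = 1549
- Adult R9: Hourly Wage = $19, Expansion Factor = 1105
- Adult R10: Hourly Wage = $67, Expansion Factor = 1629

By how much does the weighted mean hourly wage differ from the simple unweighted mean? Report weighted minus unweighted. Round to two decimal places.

Unweighted sum = 19 + 63 + 41 + 30 + 68 + 43 + 17 + 65 + 19 + 67 = 432
Unweighted mean = 432 / 10 = 43.2
Weighted sum = 19×852 + 63×668 + 41×1407 + 30×1523 + 68×1786 + 43×1466 + 17×1234 + 65×1549 + 19×1105 + 67×1629
  = 16188 + 42084 + 57687 + 45690 + 121448 + 63038 + 20978 + 100685 + 20995 + 109143 = 597936
Sum of weights = 13219
Weighted mean = 597936 / 13219 = 45.233074
Difference (weighted minus unweighted) = 2.0330736

2.03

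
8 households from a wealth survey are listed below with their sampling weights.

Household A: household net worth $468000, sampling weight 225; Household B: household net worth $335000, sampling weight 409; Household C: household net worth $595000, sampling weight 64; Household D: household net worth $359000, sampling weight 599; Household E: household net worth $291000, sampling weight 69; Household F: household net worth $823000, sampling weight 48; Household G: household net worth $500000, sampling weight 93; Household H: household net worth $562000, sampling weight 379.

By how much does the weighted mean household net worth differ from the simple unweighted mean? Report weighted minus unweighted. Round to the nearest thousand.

Unweighted sum = 468000 + 335000 + 595000 + 359000 + 291000 + 823000 + 500000 + 562000 = 3933000
Unweighted mean = 3933000 / 8 = 491625
Weighted sum = 468000×225 + 335000×409 + 595000×64 + 359000×599 + 291000×69 + 823000×48 + 500000×93 + 562000×379
  = 105300000 + 137015000 + 38080000 + 215041000 + 20079000 + 39504000 + 46500000 + 212998000 = 814517000
Sum of weights = 225 + 409 + 64 + 599 + 69 + 48 + 93 + 379 = 1886
Weighted mean = 814517000 / 1886 = 431875.4
Difference (weighted minus unweighted) = -59749.602

-60000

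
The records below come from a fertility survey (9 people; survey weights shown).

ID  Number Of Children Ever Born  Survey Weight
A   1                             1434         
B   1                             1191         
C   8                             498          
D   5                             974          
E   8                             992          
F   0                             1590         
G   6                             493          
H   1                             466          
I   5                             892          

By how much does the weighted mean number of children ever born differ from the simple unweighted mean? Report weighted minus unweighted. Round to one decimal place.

-0.7

Unweighted sum = 1 + 1 + 8 + 5 + 8 + 0 + 6 + 1 + 5 = 35
Unweighted mean = 35 / 9 = 3.8888889
Weighted sum = 27299
Sum of weights = 1434 + 1191 + 498 + 974 + 992 + 1590 + 493 + 466 + 892 = 8530
Weighted mean = 27299 / 8530 = 3.2003517
Difference (weighted minus unweighted) = -0.68853719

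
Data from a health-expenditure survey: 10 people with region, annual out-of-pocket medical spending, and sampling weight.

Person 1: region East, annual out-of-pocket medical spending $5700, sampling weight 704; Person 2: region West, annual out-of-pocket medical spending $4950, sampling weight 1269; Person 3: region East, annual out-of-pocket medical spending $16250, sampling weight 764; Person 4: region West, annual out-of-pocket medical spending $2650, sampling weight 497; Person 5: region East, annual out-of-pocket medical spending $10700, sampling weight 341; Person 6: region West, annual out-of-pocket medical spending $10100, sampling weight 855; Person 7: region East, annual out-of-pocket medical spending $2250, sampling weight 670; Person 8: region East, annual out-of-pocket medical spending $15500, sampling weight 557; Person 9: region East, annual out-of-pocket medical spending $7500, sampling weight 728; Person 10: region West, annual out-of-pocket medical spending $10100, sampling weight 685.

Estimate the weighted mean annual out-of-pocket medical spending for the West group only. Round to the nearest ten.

West rows: 2, 4, 6, 10
Weighted sum = 4950×1269 + 2650×497 + 10100×855 + 10100×685
  = 6281550 + 1317050 + 8635500 + 6918500 = 23152600
Sum of weights = 1269 + 497 + 855 + 685 = 3306
Weighted mean = 23152600 / 3306 = 7003.2063

7000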